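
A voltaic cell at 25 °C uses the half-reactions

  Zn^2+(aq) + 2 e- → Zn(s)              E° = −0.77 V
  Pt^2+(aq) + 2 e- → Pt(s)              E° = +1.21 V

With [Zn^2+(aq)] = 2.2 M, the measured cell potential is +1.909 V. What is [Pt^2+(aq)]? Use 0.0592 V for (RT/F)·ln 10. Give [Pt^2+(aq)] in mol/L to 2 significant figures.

0.0088 M

The Pt²⁺/Pt couple has the larger reduction potential, so it is the cathode: E°cell = +1.21 − (−0.77) = +1.98 V and n = 2.
Rearranging E = E° − (0.0592/n)·log Q gives log Q = 2(+1.98 − (+1.909))/0.0592 = 2.399.
For Pt^2+(aq) + Zn(s) → Pt(s) + Zn^2+(aq), the reaction quotient is Q = [Zn^2+(aq)] / [Pt^2+(aq)].
Substituting the known concentrations and solving, log [Pt^2+(aq)] = −2.057 and [Pt^2+(aq)] = 0.0088 M.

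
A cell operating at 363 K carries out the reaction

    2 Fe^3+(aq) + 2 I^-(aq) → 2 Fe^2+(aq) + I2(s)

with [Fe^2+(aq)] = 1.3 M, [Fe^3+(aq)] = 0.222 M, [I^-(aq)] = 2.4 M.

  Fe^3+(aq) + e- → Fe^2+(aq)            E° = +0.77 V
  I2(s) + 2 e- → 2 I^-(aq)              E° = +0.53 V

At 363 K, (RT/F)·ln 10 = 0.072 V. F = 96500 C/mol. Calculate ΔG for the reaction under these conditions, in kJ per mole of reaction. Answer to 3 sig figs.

−40.9 kJ/mol

E°cell = +0.77 − (+0.53) = +0.24 V; the balanced reaction transfers n = 2 electrons.
Q = [Fe^2+(aq)]^2 / ([Fe^3+(aq)]^2·[I^-(aq)]^2) = 5.95, so log Q = 0.775 and E = +0.24 − (0.072/2)(0.775) = +0.2121 V.
ΔG = −nFE = −(2)(96500)(+0.2121) J/mol = −40.9 kJ/mol.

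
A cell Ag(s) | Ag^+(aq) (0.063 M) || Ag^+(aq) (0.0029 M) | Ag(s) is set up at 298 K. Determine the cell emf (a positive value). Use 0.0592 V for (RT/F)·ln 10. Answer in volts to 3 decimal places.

For a concentration cell E°cell = 0, since both electrodes use the same couple.
The compartment with the higher Ag^+(aq) concentration (0.063 M) acts as the cathode; ions are reduced there and produced at the dilute (0.0029 M) anode.
With n = 1, Ecell = −(0.0592/1)·log([dilute]/[conc]) = −(0.0592/1)·log(0.0029/0.063) = +0.079 V.

0.079 V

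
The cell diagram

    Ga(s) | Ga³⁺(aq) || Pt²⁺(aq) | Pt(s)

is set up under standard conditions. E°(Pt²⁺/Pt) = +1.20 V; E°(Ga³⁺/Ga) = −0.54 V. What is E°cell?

+1.74 V

By convention the left-hand electrode in cell notation is the anode (oxidation) and the right-hand electrode is the cathode (reduction).
E°cell = E°(right) − E°(left) = +1.20 − (−0.54) = +1.74 V.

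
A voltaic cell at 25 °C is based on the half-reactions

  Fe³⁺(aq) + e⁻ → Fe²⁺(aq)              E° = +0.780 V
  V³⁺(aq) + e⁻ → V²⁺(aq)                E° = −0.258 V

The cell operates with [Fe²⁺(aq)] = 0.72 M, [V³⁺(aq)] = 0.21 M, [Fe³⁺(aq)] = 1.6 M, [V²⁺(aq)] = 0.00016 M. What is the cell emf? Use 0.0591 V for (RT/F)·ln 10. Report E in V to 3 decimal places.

+0.874 V

Since E°(Fe³⁺/Fe²⁺) > E°(V³⁺/V²⁺), Fe³⁺/Fe²⁺ serves as the cathode.
E°cell = +0.780 − (−0.258) = +1.038 V, with n = 1 electron transferred.
For the overall reaction Fe³⁺(aq) + V²⁺(aq) → Fe²⁺(aq) + V³⁺(aq), Q = ([Fe²⁺(aq)]·[V³⁺(aq)]) / ([Fe³⁺(aq)]·[V²⁺(aq)]) = 591, giving log Q = 2.771.
E = E° − (0.0591/n)·log Q = +1.038 − (0.0591/1)(2.771) = +0.874 V.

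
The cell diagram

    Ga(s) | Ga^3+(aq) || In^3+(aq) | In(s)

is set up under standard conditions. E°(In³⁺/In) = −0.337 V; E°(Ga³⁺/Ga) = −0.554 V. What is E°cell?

+0.217 V

By convention the left-hand electrode in cell notation is the anode (oxidation) and the right-hand electrode is the cathode (reduction).
E°cell = E°(right) − E°(left) = −0.337 − (−0.554) = +0.217 V.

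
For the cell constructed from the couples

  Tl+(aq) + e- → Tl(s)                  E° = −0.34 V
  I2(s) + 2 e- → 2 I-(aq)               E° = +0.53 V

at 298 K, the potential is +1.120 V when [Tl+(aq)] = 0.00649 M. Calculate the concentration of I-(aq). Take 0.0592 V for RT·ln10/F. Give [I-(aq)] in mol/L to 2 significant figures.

0.0092 M

With I₂/I⁻ at the cathode and Tl⁺/Tl at the anode, E°cell = +0.53 − (−0.34) = +0.87 V (n = 2).
Since E = E° − (0.0592/n)·log Q, log Q = n(E° − E)/0.0592 = −8.446.
The balanced reaction is I2(s) + 2 Tl(s) → 2 I-(aq) + 2 Tl+(aq), so Q = [I-(aq)]^2·[Tl+(aq)]^2.
Substituting the known concentrations and solving, log [I-(aq)] = −2.035 and [I-(aq)] = 0.0092 M.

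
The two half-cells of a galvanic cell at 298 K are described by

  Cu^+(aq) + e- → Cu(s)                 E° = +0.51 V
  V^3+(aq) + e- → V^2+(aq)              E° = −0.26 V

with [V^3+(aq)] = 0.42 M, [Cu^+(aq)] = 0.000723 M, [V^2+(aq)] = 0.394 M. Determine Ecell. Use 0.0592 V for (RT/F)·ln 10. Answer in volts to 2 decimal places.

+0.58 V

Cu⁺/Cu is reduced (cathode, E° = +0.51 V) and V³⁺/V²⁺ is oxidized (anode).
E°cell = E°cat − E°an = +0.51 − (−0.26) = +0.77 V; n = 1.
For the overall reaction Cu^+(aq) + V^2+(aq) → Cu(s) + V^3+(aq), Q = [V^3+(aq)] / ([Cu^+(aq)]·[V^2+(aq)]) = 1.47×10^3, giving log Q = 3.169.
By the Nernst equation, E = +0.77 − (0.0592/1)·(3.169) = +0.58 V.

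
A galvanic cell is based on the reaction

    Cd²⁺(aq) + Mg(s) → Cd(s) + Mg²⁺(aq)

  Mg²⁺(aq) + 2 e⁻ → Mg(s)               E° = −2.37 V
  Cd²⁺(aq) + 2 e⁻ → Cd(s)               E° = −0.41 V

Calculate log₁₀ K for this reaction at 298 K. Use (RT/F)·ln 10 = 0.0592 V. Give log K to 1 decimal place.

The Cd²⁺/Cd couple is reduced (cathode); E°cell = −0.41 − (−2.37) = +1.96 V with n = 2.
At equilibrium E = 0, so log K = nE°cell / 0.0592 = (2)(+1.96) / 0.0592 = 66.2.

log K = 66.2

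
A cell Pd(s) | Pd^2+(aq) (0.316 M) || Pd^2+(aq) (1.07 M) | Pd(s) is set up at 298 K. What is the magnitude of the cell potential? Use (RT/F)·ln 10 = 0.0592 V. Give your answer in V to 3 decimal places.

0.016 V

For a concentration cell E°cell = 0, since both electrodes use the same couple.
The compartment with the higher Pd^2+(aq) concentration (1.07 M) acts as the cathode; ions are reduced there and produced at the dilute (0.316 M) anode.
With n = 2, Ecell = −(0.0592/2)·log([dilute]/[conc]) = −(0.0592/2)·log(0.316/1.07) = +0.016 V.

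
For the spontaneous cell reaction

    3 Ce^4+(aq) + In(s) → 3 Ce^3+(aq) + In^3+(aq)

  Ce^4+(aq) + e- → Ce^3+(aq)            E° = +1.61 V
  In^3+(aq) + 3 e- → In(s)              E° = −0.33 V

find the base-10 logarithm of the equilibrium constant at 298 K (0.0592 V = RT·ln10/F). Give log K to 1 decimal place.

The Ce⁴⁺/Ce³⁺ couple is reduced (cathode); E°cell = +1.61 − (−0.33) = +1.94 V with n = 3.
At equilibrium E = 0, so log K = nE°cell / 0.0592 = (3)(+1.94) / 0.0592 = 98.3.

log K = 98.3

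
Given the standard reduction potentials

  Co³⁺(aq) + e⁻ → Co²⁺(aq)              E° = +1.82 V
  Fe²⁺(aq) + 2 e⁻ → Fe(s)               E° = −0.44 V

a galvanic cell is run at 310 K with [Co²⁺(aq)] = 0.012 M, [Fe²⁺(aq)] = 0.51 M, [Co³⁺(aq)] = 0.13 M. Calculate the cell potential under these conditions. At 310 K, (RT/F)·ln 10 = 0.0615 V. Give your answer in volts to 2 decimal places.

The Co³⁺/Co²⁺ couple has the more positive E°, so it is the cathode; Fe²⁺/Fe is the anode.
E°cell = E°cat − E°an = +1.82 − (−0.44) = +2.26 V; n = 2.
Balancing gives 2 Co³⁺(aq) + Fe(s) → 2 Co²⁺(aq) + Fe²⁺(aq); hence Q = ([Co²⁺(aq)]^2·[Fe²⁺(aq)]) / [Co³⁺(aq)]^2 = 0.00435 (log Q = −2.362).
E = E° − (0.0615/n)·log Q = +2.26 − (0.0615/2)(−2.362) = +2.33 V.

+2.33 V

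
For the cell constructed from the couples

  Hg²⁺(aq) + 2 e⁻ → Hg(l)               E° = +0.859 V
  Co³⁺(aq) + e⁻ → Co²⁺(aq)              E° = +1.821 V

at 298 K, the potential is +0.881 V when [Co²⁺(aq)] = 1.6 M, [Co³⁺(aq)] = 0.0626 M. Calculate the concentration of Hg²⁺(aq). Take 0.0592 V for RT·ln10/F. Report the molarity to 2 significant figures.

The Co³⁺/Co²⁺ couple has the larger reduction potential, so it is the cathode: E°cell = +1.821 − (+0.859) = +0.962 V and n = 2.
Since E = E° − (0.0592/n)·log Q, log Q = n(E° − E)/0.0592 = 2.736.
The balanced reaction is 2 Co³⁺(aq) + Hg(l) → 2 Co²⁺(aq) + Hg²⁺(aq), so Q = ([Co²⁺(aq)]^2·[Hg²⁺(aq)]) / [Co³⁺(aq)]^2.
Isolating [Hg²⁺(aq)] in Q = 10^{2.736} yields log [Hg²⁺(aq)] = −0.079, i.e. 0.83 M.

0.83 M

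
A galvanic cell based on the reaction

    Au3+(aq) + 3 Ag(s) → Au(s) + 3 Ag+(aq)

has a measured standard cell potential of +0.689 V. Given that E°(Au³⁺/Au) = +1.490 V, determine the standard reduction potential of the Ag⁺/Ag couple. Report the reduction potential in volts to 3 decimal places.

In the reaction as written the Au³⁺/Au couple is reduced (cathode) and Ag⁺/Ag is oxidized (anode), so E°cell = E°(Au³⁺/Au) − E°(Ag⁺/Ag).
E°(Ag⁺/Ag) = E°(cathode) − E°cell = +1.490 − (+0.689) = +0.801 V.

+0.801 V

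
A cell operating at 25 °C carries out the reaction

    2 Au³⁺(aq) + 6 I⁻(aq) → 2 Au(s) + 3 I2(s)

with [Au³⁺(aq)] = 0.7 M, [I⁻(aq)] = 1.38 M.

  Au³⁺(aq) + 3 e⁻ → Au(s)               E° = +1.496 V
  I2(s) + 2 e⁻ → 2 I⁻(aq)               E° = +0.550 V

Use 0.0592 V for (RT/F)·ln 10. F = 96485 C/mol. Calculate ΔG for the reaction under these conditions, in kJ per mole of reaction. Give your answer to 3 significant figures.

The standard cell potential is +1.496 − (+0.550) = +0.946 V, with n = 6 electrons in the balanced equation.
Q = 1 / ([Au³⁺(aq)]^2·[I⁻(aq)]^6) = 0.295, so log Q = −0.529 and E = +0.946 − (0.0592/6)(−0.529) = +0.9512 V.
Finally ΔG = −nFE = −(6)(96485 C/mol)(+0.9512 V) = −551 kJ/mol.

−551 kJ/mol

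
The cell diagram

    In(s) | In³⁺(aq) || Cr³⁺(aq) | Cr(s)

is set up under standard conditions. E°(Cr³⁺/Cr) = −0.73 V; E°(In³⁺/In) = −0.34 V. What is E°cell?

−0.39 V

By convention the left-hand electrode in cell notation is the anode (oxidation) and the right-hand electrode is the cathode (reduction).
E°cell = E°(right) − E°(left) = −0.73 − (−0.34) = −0.39 V.
The negative sign shows that, as written, the cell would require an external voltage to drive the reaction.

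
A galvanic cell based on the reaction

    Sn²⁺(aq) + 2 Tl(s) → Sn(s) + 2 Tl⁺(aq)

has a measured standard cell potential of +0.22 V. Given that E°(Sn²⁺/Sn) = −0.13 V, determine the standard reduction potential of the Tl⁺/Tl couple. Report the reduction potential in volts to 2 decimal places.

−0.35 V

In the reaction as written the Sn²⁺/Sn couple is reduced (cathode) and Tl⁺/Tl is oxidized (anode), so E°cell = E°(Sn²⁺/Sn) − E°(Tl⁺/Tl).
E°(Tl⁺/Tl) = E°(cathode) − E°cell = −0.13 − (+0.22) = −0.35 V.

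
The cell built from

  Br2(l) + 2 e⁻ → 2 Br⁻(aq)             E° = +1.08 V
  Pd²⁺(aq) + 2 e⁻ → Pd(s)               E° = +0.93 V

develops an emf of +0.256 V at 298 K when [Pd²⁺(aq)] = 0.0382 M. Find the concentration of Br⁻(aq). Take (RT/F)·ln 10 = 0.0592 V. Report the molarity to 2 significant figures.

0.083 M

Br₂/Br⁻ is the cathode (higher E°); E°cell = +1.08 − (+0.93) = +0.15 V with n = 2.
From the Nernst equation, log Q = n(E° − E)/0.0592 = 2·(+0.15 − (+0.256))/0.0592 = −3.581.
Balancing electrons gives Br2(l) + Pd(s) → 2 Br⁻(aq) + Pd²⁺(aq); thus Q = [Br⁻(aq)]^2·[Pd²⁺(aq)].
Substituting the known concentrations and solving, log [Br⁻(aq)] = −1.082 and [Br⁻(aq)] = 0.083 M.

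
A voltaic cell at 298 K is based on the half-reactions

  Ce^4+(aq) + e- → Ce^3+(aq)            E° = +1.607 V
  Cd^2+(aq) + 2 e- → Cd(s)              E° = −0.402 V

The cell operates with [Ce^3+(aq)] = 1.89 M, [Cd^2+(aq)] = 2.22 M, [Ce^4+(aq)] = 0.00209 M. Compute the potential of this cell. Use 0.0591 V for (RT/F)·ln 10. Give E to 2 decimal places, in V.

+1.82 V

Since E°(Ce⁴⁺/Ce³⁺) > E°(Cd²⁺/Cd), Ce⁴⁺/Ce³⁺ serves as the cathode.
E°cell = +1.607 − (−0.402) = +2.009 V, with n = 2 electrons transferred.
The balanced reaction is 2 Ce^4+(aq) + Cd(s) → 2 Ce^3+(aq) + Cd^2+(aq), so Q = ([Ce^3+(aq)]^2·[Cd^2+(aq)]) / [Ce^4+(aq)]^2 = 1.82×10^6 and log Q = 6.259.
Applying E = E° − (RT ln10/nF)·log Q gives +2.009 − (0.0591/2)(6.259) = +1.82 V.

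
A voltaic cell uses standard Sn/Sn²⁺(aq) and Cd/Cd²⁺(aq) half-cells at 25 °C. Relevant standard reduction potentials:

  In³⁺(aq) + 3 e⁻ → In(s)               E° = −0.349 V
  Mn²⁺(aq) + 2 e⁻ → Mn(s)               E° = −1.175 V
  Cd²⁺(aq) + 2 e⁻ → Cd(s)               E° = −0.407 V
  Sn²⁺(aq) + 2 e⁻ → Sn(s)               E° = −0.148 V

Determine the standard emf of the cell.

Of the two couples in this cell, the one with the more positive reduction potential is reduced at the cathode: here that is Sn²⁺/Sn (−0.148 V); Cd²⁺/Cd (−0.407 V) is the anode.
E°cell = E°(cathode) − E°(anode) = −0.148 − (−0.407) = +0.259 V.

+0.259 V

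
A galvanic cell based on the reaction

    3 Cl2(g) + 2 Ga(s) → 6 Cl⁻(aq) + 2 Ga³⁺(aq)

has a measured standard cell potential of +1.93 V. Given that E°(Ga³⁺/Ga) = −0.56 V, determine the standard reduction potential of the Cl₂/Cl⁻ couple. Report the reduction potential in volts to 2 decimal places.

In the reaction as written the Cl₂/Cl⁻ couple is reduced (cathode) and Ga³⁺/Ga is oxidized (anode), so E°cell = E°(Cl₂/Cl⁻) − E°(Ga³⁺/Ga).
E°(Cl₂/Cl⁻) = E°cell + E°(anode) = +1.93 + (−0.56) = +1.37 V.

+1.37 V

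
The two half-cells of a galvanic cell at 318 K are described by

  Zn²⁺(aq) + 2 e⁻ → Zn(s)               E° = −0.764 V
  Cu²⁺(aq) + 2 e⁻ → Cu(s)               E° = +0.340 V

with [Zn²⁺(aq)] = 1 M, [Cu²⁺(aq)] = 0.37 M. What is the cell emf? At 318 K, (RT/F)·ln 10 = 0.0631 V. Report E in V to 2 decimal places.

+1.09 V

The Cu²⁺/Cu couple has the more positive E°, so it is the cathode; Zn²⁺/Zn is the anode.
E°cell = E°cat − E°an = +0.340 − (−0.764) = +1.104 V; n = 2.
The balanced reaction is Cu²⁺(aq) + Zn(s) → Cu(s) + Zn²⁺(aq), so Q = [Zn²⁺(aq)] / [Cu²⁺(aq)] = 2.7 and log Q = 0.432.
Applying E = E° − (RT ln10/nF)·log Q gives +1.104 − (0.0631/2)(0.432) = +1.09 V.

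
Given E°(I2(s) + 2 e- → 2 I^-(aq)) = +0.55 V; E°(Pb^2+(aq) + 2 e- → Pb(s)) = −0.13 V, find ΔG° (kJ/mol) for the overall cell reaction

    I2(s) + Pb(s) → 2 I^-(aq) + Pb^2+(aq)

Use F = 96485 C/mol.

−131 kJ/mol

In the reaction as written I2(s) is reduced, so the I₂/I⁻ couple is the cathode and Pb²⁺/Pb is the anode.
E°cell = +0.55 − (−0.13) = +0.68 V; balancing electrons gives n = 2.
ΔG° = −nFE°cell = −(2)(96485)(+0.68) J/mol = −131 kJ/mol.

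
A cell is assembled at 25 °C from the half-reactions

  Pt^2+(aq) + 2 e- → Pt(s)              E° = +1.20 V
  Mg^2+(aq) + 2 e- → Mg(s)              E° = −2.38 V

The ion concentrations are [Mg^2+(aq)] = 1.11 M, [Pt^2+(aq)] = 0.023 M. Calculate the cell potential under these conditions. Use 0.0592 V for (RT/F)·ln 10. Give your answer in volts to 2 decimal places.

+3.53 V

Since E°(Pt²⁺/Pt) > E°(Mg²⁺/Mg), Pt²⁺/Pt serves as the cathode.
The standard potential is +1.20 − (−2.38) = +3.58 V and the balanced reaction transfers n = 2 electrons.
Balancing gives Pt^2+(aq) + Mg(s) → Pt(s) + Mg^2+(aq); hence Q = [Mg^2+(aq)] / [Pt^2+(aq)] = 48.3 (log Q = 1.684).
By the Nernst equation, E = +3.58 − (0.0592/2)·(1.684) = +3.53 V.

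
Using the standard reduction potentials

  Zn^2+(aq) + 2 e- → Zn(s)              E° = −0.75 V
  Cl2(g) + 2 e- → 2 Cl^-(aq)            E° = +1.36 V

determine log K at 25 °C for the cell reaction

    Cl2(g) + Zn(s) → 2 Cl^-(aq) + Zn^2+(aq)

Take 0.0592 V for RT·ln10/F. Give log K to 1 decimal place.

The Cl₂/Cl⁻ couple is reduced (cathode); E°cell = +1.36 − (−0.75) = +2.11 V with n = 2.
At equilibrium E = 0, so log K = nE°cell / 0.0592 = (2)(+2.11) / 0.0592 = 71.3.

log K = 71.3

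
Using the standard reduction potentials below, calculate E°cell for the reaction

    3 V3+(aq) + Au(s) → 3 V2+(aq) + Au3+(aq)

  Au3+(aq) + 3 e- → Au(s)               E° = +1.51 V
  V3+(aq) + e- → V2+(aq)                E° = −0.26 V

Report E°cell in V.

−1.77 V

In the reaction as written, V3+(aq) is reduced (cathode) and Au3+(aq) is produced by oxidation at the anode.
E°cell = E°(cathode) − E°(anode) = −0.26 − (+1.51) = −1.77 V.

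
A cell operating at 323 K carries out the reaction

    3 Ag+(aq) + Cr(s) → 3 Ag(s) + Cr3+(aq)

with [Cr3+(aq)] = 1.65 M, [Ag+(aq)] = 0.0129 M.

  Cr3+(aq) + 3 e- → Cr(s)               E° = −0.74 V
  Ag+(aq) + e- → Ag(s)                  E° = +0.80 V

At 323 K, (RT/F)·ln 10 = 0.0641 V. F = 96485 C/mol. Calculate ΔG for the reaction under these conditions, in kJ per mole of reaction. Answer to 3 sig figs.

E°cell = +0.80 − (−0.74) = +1.54 V; the balanced reaction transfers n = 3 electrons.
The reaction quotient is [Cr3+(aq)] / [Ag+(aq)]^3 = 7.69×10^5; by Nernst, E = +1.54 − (0.0641/3)(5.886) = +1.4142 V.
Finally ΔG = −nFE = −(3)(96485 C/mol)(+1.4142 V) = −409 kJ/mol.

−409 kJ/mol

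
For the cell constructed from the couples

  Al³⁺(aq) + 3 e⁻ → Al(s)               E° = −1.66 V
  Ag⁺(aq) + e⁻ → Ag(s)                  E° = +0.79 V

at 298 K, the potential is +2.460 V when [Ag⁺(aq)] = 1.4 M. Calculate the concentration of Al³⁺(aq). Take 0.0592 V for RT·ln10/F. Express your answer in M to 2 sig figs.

The Ag⁺/Ag couple has the larger reduction potential, so it is the cathode: E°cell = +0.79 − (−1.66) = +2.45 V and n = 3.
Rearranging E = E° − (0.0592/n)·log Q gives log Q = 3(+2.45 − (+2.460))/0.0592 = −0.507.
For 3 Ag⁺(aq) + Al(s) → 3 Ag(s) + Al³⁺(aq), the reaction quotient is Q = [Al³⁺(aq)] / [Ag⁺(aq)]^3.
Substituting the known concentrations and solving, log [Al³⁺(aq)] = −0.069 and [Al³⁺(aq)] = 0.85 M.

0.85 M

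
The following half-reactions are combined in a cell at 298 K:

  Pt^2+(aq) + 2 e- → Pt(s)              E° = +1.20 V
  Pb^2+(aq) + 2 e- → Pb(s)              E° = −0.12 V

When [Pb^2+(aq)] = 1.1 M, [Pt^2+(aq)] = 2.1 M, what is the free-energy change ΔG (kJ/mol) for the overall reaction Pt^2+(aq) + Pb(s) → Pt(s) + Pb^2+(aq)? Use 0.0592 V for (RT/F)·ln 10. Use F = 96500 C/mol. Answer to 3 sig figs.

−256 kJ/mol

With Pt²⁺/Pt reduced at the cathode, E°cell = +1.20 − (−0.12) = +1.32 V and n = 2.
The reaction quotient is [Pb^2+(aq)] / [Pt^2+(aq)] = 0.524; by Nernst, E = +1.32 − (0.0592/2)(−0.281) = +1.3283 V.
Then ΔG = −nFE = −2 × 96500 × +1.3283 J/mol = −256 kJ/mol.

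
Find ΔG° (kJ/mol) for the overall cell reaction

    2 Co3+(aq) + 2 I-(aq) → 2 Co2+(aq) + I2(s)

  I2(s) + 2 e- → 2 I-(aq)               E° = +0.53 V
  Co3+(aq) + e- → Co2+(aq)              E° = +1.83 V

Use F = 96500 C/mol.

In the reaction as written Co3+(aq) is reduced, so the Co³⁺/Co²⁺ couple is the cathode and I₂/I⁻ is the anode.
E°cell = +1.83 − (+0.53) = +1.30 V; balancing electrons gives n = 2.
ΔG° = −nFE°cell = −(2)(96500)(+1.30) J/mol = −251 kJ/mol.

−251 kJ/mol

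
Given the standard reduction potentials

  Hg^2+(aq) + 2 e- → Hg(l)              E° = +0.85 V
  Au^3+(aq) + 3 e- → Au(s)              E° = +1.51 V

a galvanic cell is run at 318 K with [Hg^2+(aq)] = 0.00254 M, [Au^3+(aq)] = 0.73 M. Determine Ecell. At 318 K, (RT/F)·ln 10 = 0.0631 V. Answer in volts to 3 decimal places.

+0.739 V

Since E°(Au³⁺/Au) > E°(Hg²⁺/Hg), Au³⁺/Au serves as the cathode.
E°cell = +1.51 − (+0.85) = +0.66 V, with n = 6 electrons transferred.
The balanced reaction is 2 Au^3+(aq) + 3 Hg(l) → 2 Au(s) + 3 Hg^2+(aq), so Q = [Hg^2+(aq)]^3 / [Au^3+(aq)]^2 = 3.08×10^−8 and log Q = −7.512.
By the Nernst equation, E = +0.66 − (0.0631/6)·(−7.512) = +0.739 V.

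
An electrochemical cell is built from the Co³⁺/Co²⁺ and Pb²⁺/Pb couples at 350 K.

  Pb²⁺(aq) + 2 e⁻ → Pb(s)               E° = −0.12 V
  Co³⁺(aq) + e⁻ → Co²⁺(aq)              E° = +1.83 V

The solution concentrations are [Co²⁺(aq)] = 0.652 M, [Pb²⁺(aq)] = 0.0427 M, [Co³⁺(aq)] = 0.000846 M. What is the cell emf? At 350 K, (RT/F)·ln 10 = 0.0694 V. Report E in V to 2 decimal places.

The Co³⁺/Co²⁺ couple has the more positive E°, so it is the cathode; Pb²⁺/Pb is the anode.
E°cell = E°cat − E°an = +1.83 − (−0.12) = +1.95 V; n = 2.
For the overall reaction 2 Co³⁺(aq) + Pb(s) → 2 Co²⁺(aq) + Pb²⁺(aq), Q = ([Co²⁺(aq)]^2·[Pb²⁺(aq)]) / [Co³⁺(aq)]^2 = 2.54×10^4, giving log Q = 4.404.
Applying E = E° − (RT ln10/nF)·log Q gives +1.95 − (0.0694/2)(4.404) = +1.80 V.

+1.80 V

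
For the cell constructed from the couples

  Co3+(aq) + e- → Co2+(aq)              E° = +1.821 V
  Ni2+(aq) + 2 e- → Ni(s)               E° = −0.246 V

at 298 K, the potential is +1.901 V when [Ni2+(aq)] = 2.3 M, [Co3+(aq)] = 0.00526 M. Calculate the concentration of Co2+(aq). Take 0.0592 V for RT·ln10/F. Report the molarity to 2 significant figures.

2.2 M

The Co³⁺/Co²⁺ couple has the larger reduction potential, so it is the cathode: E°cell = +1.821 − (−0.246) = +2.067 V and n = 2.
Since E = E° − (0.0592/n)·log Q, log Q = n(E° − E)/0.0592 = 5.608.
The balanced reaction is 2 Co3+(aq) + Ni(s) → 2 Co2+(aq) + Ni2+(aq), so Q = ([Co2+(aq)]^2·[Ni2+(aq)]) / [Co3+(aq)]^2.
Solving for the unknown gives log [Co2+(aq)] = 0.344, so [Co2+(aq)] ≈ 2.2 M.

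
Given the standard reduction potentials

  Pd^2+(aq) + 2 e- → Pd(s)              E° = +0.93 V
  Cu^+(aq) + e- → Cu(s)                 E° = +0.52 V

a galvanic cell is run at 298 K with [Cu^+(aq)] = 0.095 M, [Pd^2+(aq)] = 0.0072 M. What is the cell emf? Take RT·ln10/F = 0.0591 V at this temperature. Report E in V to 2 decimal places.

Pd²⁺/Pd is reduced (cathode, E° = +0.93 V) and Cu⁺/Cu is oxidized (anode).
E°cell = E°cat − E°an = +0.93 − (+0.52) = +0.41 V; n = 2.
Balancing gives Pd^2+(aq) + 2 Cu(s) → Pd(s) + 2 Cu^+(aq); hence Q = [Cu^+(aq)]^2 / [Pd^2+(aq)] = 1.25 (log Q = 0.098).
E = E° − (0.0591/n)·log Q = +0.41 − (0.0591/2)(0.098) = +0.41 V.

+0.41 V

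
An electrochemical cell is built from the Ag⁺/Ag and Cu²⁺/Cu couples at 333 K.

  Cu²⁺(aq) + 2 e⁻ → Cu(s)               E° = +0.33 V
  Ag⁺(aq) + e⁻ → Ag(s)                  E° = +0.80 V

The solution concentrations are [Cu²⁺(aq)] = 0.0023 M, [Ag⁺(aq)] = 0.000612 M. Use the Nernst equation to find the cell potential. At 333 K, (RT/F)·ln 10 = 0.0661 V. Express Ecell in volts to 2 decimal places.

+0.34 V

Ag⁺/Ag is reduced (cathode, E° = +0.80 V) and Cu²⁺/Cu is oxidized (anode).
E°cell = +0.80 − (+0.33) = +0.47 V, with n = 2 electrons transferred.
Balancing gives 2 Ag⁺(aq) + Cu(s) → 2 Ag(s) + Cu²⁺(aq); hence Q = [Cu²⁺(aq)] / [Ag⁺(aq)]^2 = 6.14×10^3 (log Q = 3.788).
E = E° − (0.0661/n)·log Q = +0.47 − (0.0661/2)(3.788) = +0.34 V.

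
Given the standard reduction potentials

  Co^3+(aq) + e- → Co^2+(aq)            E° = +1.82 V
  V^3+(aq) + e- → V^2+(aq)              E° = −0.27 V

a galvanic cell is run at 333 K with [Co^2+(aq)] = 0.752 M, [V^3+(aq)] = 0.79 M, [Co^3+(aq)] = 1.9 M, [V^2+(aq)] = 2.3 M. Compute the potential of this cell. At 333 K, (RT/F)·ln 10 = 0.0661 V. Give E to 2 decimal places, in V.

The Co³⁺/Co²⁺ couple has the more positive E°, so it is the cathode; V³⁺/V²⁺ is the anode.
E°cell = +1.82 − (−0.27) = +2.09 V, with n = 1 electron transferred.
Balancing gives Co^3+(aq) + V^2+(aq) → Co^2+(aq) + V^3+(aq); hence Q = ([Co^2+(aq)]·[V^3+(aq)]) / ([Co^3+(aq)]·[V^2+(aq)]) = 0.136 (log Q = −0.867).
By the Nernst equation, E = +2.09 − (0.0661/1)·(−0.867) = +2.15 V.

+2.15 V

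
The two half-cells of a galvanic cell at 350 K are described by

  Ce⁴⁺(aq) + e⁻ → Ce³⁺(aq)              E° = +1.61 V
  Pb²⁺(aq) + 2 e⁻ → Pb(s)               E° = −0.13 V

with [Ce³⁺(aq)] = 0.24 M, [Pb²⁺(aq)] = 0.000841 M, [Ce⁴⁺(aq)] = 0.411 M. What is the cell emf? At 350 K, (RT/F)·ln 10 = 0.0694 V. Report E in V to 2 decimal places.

+1.86 V

The Ce⁴⁺/Ce³⁺ couple has the more positive E°, so it is the cathode; Pb²⁺/Pb is the anode.
E°cell = +1.61 − (−0.13) = +1.74 V, with n = 2 electrons transferred.
For the overall reaction 2 Ce⁴⁺(aq) + Pb(s) → 2 Ce³⁺(aq) + Pb²⁺(aq), Q = ([Ce³⁺(aq)]^2·[Pb²⁺(aq)]) / [Ce⁴⁺(aq)]^2 = 0.000287, giving log Q = −3.542.
E = E° − (0.0694/n)·log Q = +1.74 − (0.0694/2)(−3.542) = +1.86 V.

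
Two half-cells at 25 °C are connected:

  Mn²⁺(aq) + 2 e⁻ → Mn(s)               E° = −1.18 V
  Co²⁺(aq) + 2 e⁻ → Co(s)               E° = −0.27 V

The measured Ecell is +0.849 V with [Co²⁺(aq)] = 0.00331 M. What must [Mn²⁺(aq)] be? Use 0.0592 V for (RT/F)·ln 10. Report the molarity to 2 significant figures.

Co²⁺/Co is the cathode (higher E°); E°cell = −0.27 − (−1.18) = +0.91 V with n = 2.
Rearranging E = E° − (0.0592/n)·log Q gives log Q = 2(+0.91 − (+0.849))/0.0592 = 2.061.
Balancing electrons gives Co²⁺(aq) + Mn(s) → Co(s) + Mn²⁺(aq); thus Q = [Mn²⁺(aq)] / [Co²⁺(aq)].
Isolating [Mn²⁺(aq)] in Q = 10^{2.061} yields log [Mn²⁺(aq)] = −0.419, i.e. 0.38 M.

0.38 M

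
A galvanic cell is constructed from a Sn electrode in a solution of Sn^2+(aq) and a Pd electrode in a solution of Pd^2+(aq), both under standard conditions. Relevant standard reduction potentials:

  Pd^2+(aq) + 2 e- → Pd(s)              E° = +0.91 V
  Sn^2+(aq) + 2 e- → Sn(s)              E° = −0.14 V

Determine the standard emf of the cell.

+1.05 V

The Pd²⁺/Pd couple has the higher E°, so Pd ion is reduced (cathode) and Sn is oxidized (anode).
E°cell = E°(cathode) − E°(anode) = +0.91 − (−0.14) = +1.05 V.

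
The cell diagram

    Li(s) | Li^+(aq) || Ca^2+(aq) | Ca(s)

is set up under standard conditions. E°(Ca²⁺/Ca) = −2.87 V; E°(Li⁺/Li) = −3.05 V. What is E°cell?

+0.18 V

By convention the left-hand electrode in cell notation is the anode (oxidation) and the right-hand electrode is the cathode (reduction).
E°cell = E°(right) − E°(left) = −2.87 − (−3.05) = +0.18 V.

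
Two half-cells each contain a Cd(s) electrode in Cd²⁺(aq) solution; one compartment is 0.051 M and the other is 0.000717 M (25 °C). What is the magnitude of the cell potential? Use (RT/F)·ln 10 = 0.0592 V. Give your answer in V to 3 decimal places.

0.055 V

For a concentration cell E°cell = 0, since both electrodes use the same couple.
The compartment with the higher Cd²⁺(aq) concentration (0.051 M) acts as the cathode; ions are reduced there and produced at the dilute (0.000717 M) anode.
With n = 2, Ecell = −(0.0592/2)·log([dilute]/[conc]) = −(0.0592/2)·log(0.000717/0.051) = +0.055 V.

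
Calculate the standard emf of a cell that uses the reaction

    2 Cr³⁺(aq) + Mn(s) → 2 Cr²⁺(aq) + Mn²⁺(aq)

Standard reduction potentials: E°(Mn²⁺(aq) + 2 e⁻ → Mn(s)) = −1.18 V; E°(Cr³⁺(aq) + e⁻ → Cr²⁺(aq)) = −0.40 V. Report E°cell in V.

+0.78 V

Cr³⁺(aq) gains electrons, so the Cr³⁺/Cr²⁺ couple is the cathode; the Mn²⁺/Mn couple is the anode.
E°cell = E°(cathode) − E°(anode) = −0.40 − (−1.18) = +0.78 V.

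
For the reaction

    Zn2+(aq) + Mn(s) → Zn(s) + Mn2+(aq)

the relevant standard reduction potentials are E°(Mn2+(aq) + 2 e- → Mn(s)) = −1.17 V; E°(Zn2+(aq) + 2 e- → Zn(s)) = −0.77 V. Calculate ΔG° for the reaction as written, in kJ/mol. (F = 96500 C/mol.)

In the reaction as written Zn2+(aq) is reduced, so the Zn²⁺/Zn couple is the cathode and Mn²⁺/Mn is the anode.
E°cell = −0.77 − (−1.17) = +0.40 V; balancing electrons gives n = 2.
ΔG° = −nFE°cell = −(2)(96500)(+0.40) J/mol = −77.2 kJ/mol.

−77.2 kJ/mol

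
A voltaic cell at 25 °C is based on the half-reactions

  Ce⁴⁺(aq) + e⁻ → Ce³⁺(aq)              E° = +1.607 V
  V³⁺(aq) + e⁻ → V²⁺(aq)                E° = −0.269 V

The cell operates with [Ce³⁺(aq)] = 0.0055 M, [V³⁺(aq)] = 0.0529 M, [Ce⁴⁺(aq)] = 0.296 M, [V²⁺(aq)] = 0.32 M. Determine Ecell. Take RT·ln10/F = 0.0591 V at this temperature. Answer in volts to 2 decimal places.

+2.02 V

The Ce⁴⁺/Ce³⁺ couple has the more positive E°, so it is the cathode; V³⁺/V²⁺ is the anode.
E°cell = +1.607 − (−0.269) = +1.876 V, with n = 1 electron transferred.
For the overall reaction Ce⁴⁺(aq) + V²⁺(aq) → Ce³⁺(aq) + V³⁺(aq), Q = ([Ce³⁺(aq)]·[V³⁺(aq)]) / ([Ce⁴⁺(aq)]·[V²⁺(aq)]) = 0.00307, giving log Q = −2.513.
Applying E = E° − (RT ln10/nF)·log Q gives +1.876 − (0.0591/1)(−2.513) = +2.02 V.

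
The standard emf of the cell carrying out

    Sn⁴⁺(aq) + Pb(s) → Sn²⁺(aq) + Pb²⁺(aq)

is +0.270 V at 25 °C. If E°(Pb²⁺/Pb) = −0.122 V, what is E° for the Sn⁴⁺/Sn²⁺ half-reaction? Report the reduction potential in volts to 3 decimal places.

In the reaction as written the Sn⁴⁺/Sn²⁺ couple is reduced (cathode) and Pb²⁺/Pb is oxidized (anode), so E°cell = E°(Sn⁴⁺/Sn²⁺) − E°(Pb²⁺/Pb).
E°(Sn⁴⁺/Sn²⁺) = E°cell + E°(anode) = +0.270 + (−0.122) = +0.148 V.

+0.148 V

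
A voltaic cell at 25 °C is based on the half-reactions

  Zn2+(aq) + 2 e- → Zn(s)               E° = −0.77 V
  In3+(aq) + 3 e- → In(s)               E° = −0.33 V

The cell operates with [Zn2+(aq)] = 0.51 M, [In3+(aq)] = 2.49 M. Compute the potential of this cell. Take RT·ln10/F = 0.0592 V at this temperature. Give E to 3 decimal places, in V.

In³⁺/In is reduced (cathode, E° = −0.33 V) and Zn²⁺/Zn is oxidized (anode).
The standard potential is −0.33 − (−0.77) = +0.44 V and the balanced reaction transfers n = 6 electrons.
The balanced reaction is 2 In3+(aq) + 3 Zn(s) → 2 In(s) + 3 Zn2+(aq), so Q = [Zn2+(aq)]^3 / [In3+(aq)]^2 = 0.0214 and log Q = −1.670.
Applying E = E° − (RT ln10/nF)·log Q gives +0.44 − (0.0592/6)(−1.670) = +0.456 V.

+0.456 V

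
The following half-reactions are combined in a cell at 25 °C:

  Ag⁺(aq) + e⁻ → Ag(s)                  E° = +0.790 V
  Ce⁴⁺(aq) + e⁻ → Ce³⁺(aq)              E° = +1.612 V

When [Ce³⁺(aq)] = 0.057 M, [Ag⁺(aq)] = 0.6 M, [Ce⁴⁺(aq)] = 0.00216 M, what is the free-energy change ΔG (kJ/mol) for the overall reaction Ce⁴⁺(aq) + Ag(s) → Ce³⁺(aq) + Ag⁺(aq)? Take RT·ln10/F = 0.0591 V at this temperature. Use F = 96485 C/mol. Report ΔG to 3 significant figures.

−72.5 kJ/mol

With Ce⁴⁺/Ce³⁺ reduced at the cathode, E°cell = +1.612 − (+0.790) = +0.822 V and n = 1.
The reaction quotient is ([Ce³⁺(aq)]·[Ag⁺(aq)]) / [Ce⁴⁺(aq)] = 15.8; by Nernst, E = +0.822 − (0.0591/1)(1.200) = +0.7511 V.
Finally ΔG = −nFE = −(1)(96485 C/mol)(+0.7511 V) = −72.5 kJ/mol.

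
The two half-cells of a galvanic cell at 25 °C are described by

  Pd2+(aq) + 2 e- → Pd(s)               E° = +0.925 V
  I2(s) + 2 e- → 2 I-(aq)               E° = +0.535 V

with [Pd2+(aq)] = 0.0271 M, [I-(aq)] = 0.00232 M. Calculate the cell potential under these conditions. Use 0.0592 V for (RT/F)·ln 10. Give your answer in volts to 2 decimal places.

+0.19 V

Since E°(Pd²⁺/Pd) > E°(I₂/I⁻), Pd²⁺/Pd serves as the cathode.
E°cell = E°cat − E°an = +0.925 − (+0.535) = +0.390 V; n = 2.
For the overall reaction Pd2+(aq) + 2 I-(aq) → Pd(s) + I2(s), Q = 1 / ([Pd2+(aq)]·[I-(aq)]^2) = 6.86×10^6, giving log Q = 6.836.
E = E° − (0.0592/n)·log Q = +0.390 − (0.0592/2)(6.836) = +0.19 V.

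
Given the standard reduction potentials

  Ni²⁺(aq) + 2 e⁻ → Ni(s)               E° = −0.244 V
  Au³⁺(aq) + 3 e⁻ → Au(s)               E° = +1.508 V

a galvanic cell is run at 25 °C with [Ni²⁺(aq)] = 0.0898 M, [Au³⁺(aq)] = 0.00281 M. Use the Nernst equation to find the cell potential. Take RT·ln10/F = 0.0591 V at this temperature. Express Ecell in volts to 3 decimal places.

Au³⁺/Au is reduced (cathode, E° = +1.508 V) and Ni²⁺/Ni is oxidized (anode).
The standard potential is +1.508 − (−0.244) = +1.752 V and the balanced reaction transfers n = 6 electrons.
The balanced reaction is 2 Au³⁺(aq) + 3 Ni(s) → 2 Au(s) + 3 Ni²⁺(aq), so Q = [Ni²⁺(aq)]^3 / [Au³⁺(aq)]^2 = 91.7 and log Q = 1.962.
E = E° − (0.0591/n)·log Q = +1.752 − (0.0591/6)(1.962) = +1.733 V.

+1.733 V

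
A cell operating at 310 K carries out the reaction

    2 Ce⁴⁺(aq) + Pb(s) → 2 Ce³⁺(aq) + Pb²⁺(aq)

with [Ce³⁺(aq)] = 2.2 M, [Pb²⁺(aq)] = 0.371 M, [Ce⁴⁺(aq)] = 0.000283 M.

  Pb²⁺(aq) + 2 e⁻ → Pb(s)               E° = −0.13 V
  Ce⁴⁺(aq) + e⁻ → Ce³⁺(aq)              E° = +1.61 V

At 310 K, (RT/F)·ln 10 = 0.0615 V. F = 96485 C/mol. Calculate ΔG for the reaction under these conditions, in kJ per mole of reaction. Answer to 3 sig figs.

E°cell = +1.61 − (−0.13) = +1.74 V; the balanced reaction transfers n = 2 electrons.
The reaction quotient is ([Ce³⁺(aq)]^2·[Pb²⁺(aq)]) / [Ce⁴⁺(aq)]^2 = 2.24×10^7; by Nernst, E = +1.74 − (0.0615/2)(7.351) = +1.5140 V.
ΔG = −nFE = −(2)(96485)(+1.5140) J/mol = −292 kJ/mol.

−292 kJ/mol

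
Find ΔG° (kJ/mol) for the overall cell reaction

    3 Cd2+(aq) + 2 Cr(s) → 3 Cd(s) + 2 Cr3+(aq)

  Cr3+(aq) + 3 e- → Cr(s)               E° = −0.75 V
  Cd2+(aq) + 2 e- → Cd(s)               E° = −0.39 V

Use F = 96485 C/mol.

−208 kJ/mol

In the reaction as written Cd2+(aq) is reduced, so the Cd²⁺/Cd couple is the cathode and Cr³⁺/Cr is the anode.
E°cell = −0.39 − (−0.75) = +0.36 V; balancing electrons gives n = 6.
ΔG° = −nFE°cell = −(6)(96485)(+0.36) J/mol = −208 kJ/mol.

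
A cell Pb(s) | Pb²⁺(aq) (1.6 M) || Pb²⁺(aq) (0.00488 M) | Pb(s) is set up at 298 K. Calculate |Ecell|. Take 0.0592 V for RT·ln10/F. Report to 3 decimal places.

For a concentration cell E°cell = 0, since both electrodes use the same couple.
The compartment with the higher Pb²⁺(aq) concentration (1.6 M) acts as the cathode; ions are reduced there and produced at the dilute (0.00488 M) anode.
With n = 2, Ecell = −(0.0592/2)·log([dilute]/[conc]) = −(0.0592/2)·log(0.00488/1.6) = +0.074 V.

0.074 V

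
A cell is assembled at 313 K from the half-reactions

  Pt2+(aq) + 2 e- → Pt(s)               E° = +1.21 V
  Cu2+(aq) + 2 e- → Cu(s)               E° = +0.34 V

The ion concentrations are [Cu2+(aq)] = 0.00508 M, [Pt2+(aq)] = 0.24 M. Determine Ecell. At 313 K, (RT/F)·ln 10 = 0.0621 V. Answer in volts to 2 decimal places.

Pt²⁺/Pt is reduced (cathode, E° = +1.21 V) and Cu²⁺/Cu is oxidized (anode).
The standard potential is +1.21 − (+0.34) = +0.87 V and the balanced reaction transfers n = 2 electrons.
For the overall reaction Pt2+(aq) + Cu(s) → Pt(s) + Cu2+(aq), Q = [Cu2+(aq)] / [Pt2+(aq)] = 0.0212, giving log Q = −1.674.
Applying E = E° − (RT ln10/nF)·log Q gives +0.87 − (0.0621/2)(−1.674) = +0.92 V.

+0.92 V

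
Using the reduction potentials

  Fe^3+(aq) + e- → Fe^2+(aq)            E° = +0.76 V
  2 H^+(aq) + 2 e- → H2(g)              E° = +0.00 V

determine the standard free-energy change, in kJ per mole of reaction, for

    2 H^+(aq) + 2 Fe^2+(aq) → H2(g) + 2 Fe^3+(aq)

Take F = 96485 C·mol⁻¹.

+147 kJ/mol

In the reaction as written H^+(aq) is reduced, so the 2H⁺/H₂ couple is the cathode and Fe³⁺/Fe²⁺ is the anode.
E°cell = +0.00 − (+0.76) = −0.76 V; balancing electrons gives n = 2.
ΔG° = −nFE°cell = −(2)(96485)(−0.76) J/mol = +147 kJ/mol.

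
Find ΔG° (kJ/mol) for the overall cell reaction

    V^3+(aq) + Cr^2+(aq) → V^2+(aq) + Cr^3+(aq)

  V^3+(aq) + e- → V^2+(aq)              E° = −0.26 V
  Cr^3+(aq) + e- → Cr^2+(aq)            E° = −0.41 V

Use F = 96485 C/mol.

In the reaction as written V^3+(aq) is reduced, so the V³⁺/V²⁺ couple is the cathode and Cr³⁺/Cr²⁺ is the anode.
E°cell = −0.26 − (−0.41) = +0.15 V; balancing electrons gives n = 1.
ΔG° = −nFE°cell = −(1)(96485)(+0.15) J/mol = −14.5 kJ/mol.

−14.5 kJ/mol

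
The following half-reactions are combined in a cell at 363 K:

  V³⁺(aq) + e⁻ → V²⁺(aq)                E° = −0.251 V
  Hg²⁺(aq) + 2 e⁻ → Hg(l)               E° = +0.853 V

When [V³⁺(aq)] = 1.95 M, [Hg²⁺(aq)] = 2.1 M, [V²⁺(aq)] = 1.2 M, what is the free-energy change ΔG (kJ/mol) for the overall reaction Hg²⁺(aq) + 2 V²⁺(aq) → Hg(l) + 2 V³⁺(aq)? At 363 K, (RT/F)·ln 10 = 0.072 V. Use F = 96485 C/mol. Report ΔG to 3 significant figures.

−212 kJ/mol

E°cell = +0.853 − (−0.251) = +1.104 V; the balanced reaction transfers n = 2 electrons.
Q = [V³⁺(aq)]^2 / ([Hg²⁺(aq)]·[V²⁺(aq)]^2) = 1.26, so log Q = 0.099 and E = +1.104 − (0.072/2)(0.099) = +1.1004 V.
Finally ΔG = −nFE = −(2)(96485 C/mol)(+1.1004 V) = −212 kJ/mol.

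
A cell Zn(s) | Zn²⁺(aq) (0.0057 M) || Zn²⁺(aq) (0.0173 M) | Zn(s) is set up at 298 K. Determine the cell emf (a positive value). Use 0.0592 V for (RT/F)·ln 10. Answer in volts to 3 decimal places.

0.014 V

For a concentration cell E°cell = 0, since both electrodes use the same couple.
The compartment with the higher Zn²⁺(aq) concentration (0.0173 M) acts as the cathode; ions are reduced there and produced at the dilute (0.0057 M) anode.
With n = 2, Ecell = −(0.0592/2)·log([dilute]/[conc]) = −(0.0592/2)·log(0.0057/0.0173) = +0.014 V.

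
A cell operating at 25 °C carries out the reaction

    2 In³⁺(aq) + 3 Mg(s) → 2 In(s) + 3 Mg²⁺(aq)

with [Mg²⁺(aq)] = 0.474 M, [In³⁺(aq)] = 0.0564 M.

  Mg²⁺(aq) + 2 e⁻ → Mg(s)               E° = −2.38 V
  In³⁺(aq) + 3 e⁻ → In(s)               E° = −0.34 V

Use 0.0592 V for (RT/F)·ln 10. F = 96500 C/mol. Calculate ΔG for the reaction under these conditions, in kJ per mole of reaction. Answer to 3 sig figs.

−1170 kJ/mol

The standard cell potential is −0.34 − (−2.38) = +2.04 V, with n = 6 electrons in the balanced equation.
Q = [Mg²⁺(aq)]^3 / [In³⁺(aq)]^2 = 33.5, so log Q = 1.525 and E = +2.04 − (0.0592/6)(1.525) = +2.0250 V.
ΔG = −nFE = −(6)(96500)(+2.0250) J/mol = −1170 kJ/mol.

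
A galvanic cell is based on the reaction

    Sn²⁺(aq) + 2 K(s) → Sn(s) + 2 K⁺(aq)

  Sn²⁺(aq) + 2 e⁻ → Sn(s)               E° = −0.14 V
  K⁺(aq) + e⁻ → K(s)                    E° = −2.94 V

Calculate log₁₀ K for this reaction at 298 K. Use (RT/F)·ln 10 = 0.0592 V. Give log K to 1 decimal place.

log K = 94.6

The Sn²⁺/Sn couple is reduced (cathode); E°cell = −0.14 − (−2.94) = +2.80 V with n = 2.
At equilibrium E = 0, so log K = nE°cell / 0.0592 = (2)(+2.80) / 0.0592 = 94.6.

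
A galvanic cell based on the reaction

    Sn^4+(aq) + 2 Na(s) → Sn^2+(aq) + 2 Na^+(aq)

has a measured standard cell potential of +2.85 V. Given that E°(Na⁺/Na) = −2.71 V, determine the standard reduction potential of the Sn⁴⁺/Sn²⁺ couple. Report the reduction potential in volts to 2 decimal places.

+0.14 V

In the reaction as written the Sn⁴⁺/Sn²⁺ couple is reduced (cathode) and Na⁺/Na is oxidized (anode), so E°cell = E°(Sn⁴⁺/Sn²⁺) − E°(Na⁺/Na).
E°(Sn⁴⁺/Sn²⁺) = E°cell + E°(anode) = +2.85 + (−2.71) = +0.14 V.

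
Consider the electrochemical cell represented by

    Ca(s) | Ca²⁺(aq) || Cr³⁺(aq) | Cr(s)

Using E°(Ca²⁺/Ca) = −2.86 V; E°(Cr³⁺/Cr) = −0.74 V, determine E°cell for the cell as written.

By convention the left-hand electrode in cell notation is the anode (oxidation) and the right-hand electrode is the cathode (reduction).
E°cell = E°(right) − E°(left) = −0.74 − (−2.86) = +2.12 V.

+2.12 V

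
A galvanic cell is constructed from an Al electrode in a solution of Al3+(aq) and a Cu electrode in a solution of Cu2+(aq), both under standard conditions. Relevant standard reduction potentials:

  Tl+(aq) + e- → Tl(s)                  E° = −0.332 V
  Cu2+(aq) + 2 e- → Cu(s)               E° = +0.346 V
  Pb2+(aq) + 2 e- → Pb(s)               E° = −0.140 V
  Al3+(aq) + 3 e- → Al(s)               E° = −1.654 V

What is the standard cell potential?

+2.000 V

Of the two couples in this cell, the one with the more positive reduction potential is reduced at the cathode: here that is Cu²⁺/Cu (+0.346 V); Al³⁺/Al (−1.654 V) is the anode.
E°cell = E°(cathode) − E°(anode) = +0.346 − (−1.654) = +2.000 V.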